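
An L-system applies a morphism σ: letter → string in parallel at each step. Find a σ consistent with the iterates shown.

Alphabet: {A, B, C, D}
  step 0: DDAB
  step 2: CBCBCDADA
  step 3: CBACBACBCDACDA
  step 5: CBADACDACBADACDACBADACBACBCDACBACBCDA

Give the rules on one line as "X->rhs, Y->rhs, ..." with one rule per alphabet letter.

  step 2 ⇒ step 3: CBCBCDADA ⇒ CB·A·CB·A·CB·C·DA·C·DA
    A ↦ DA
    B ↦ A
    C ↦ CB
    D ↦ C

A->DA, B->A, C->CB, D->C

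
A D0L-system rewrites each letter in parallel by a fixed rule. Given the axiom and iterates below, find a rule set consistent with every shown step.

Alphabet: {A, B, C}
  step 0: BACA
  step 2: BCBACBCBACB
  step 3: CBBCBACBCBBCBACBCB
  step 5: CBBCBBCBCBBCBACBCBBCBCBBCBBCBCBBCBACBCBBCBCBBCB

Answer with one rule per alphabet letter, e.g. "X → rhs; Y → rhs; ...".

A->AC, B->CB, C->B

  step 2 ⇒ step 3: BCBACBCBACB ⇒ CB·B·CB·AC·B·CB·B·CB·AC·B·CB
    A ↦ AC
    B ↦ CB
    C ↦ B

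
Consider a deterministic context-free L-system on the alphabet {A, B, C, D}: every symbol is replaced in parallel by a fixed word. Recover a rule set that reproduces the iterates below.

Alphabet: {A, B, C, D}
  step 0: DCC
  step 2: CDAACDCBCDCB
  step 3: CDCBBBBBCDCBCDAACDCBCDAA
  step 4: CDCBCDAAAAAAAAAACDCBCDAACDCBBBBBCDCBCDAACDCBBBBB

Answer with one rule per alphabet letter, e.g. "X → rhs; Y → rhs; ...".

  step 3 ⇒ step 4: CDCBBBBBCDCBCDAACDCBCDAA ⇒ CD·CB·CD·AA·AA·AA·AA·AA·CD·CB·CD·AA·CD·CB·BB·BB·CD·CB·CD·AA·CD·CB·BB·BB
    A ↦ BB
    B ↦ AA
    C ↦ CD
    D ↦ CB

A->BB, B->AA, C->CD, D->CB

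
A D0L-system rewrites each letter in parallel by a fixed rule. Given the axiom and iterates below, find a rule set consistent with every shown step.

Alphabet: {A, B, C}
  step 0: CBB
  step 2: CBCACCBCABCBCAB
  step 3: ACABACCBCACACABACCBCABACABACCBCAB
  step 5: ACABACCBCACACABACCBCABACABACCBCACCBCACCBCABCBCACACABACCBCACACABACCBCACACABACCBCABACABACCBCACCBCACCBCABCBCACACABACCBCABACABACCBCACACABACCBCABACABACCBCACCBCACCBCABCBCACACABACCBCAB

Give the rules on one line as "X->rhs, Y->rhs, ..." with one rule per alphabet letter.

  step 2 ⇒ step 3: CBCACCBCABCBCAB ⇒ AC·AB·AC·CBC·AC·AC·AB·AC·CBC·AB·AC·AB·AC·CBC·AB
    A ↦ CBC
    B ↦ AB
    C ↦ AC

A->CBC, B->AB, C->AC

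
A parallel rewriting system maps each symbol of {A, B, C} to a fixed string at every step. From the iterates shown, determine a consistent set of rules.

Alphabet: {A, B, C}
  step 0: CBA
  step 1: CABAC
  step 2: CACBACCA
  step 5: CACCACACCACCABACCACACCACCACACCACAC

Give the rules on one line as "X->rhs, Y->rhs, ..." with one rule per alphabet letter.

  step 1 ⇒ step 2: CABAC ⇒ CA·C·BA·C·CA
    A ↦ C
    B ↦ BA
    C ↦ CA

A->C, B->BA, C->CA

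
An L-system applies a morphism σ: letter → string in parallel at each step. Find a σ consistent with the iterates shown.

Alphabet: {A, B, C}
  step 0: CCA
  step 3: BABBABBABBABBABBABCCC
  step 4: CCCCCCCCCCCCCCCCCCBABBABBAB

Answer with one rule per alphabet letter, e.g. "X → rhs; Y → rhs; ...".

  step 3 ⇒ step 4: BABBABBABBABBABBABCCC ⇒ C·C·C·C·C·C·C·C·C·C·C·C·C·C·C·C·C·C·BAB·BAB·BAB
    A ↦ C
    B ↦ C
    C ↦ BAB

A->C, B->C, C->BAB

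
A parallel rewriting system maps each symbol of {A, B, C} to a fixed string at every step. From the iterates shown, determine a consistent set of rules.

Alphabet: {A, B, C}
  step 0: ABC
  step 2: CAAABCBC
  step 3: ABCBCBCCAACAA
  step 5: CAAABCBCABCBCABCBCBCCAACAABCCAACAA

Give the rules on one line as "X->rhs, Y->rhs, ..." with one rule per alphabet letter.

  step 2 ⇒ step 3: CAAABCBC ⇒ A·BC·BC·BC·CA·A·CA·A
    A ↦ BC
    B ↦ CA
    C ↦ A

A->BC, B->CA, C->A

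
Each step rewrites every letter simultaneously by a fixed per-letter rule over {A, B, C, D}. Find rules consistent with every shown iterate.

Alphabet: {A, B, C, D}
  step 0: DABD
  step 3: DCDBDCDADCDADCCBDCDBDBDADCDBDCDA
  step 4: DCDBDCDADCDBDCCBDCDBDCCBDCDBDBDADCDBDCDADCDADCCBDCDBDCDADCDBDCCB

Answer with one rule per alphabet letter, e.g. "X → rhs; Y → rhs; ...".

  step 3 ⇒ step 4: DCDBDCDADCDADCCBDCDBDBDADCDBDCDA ⇒ DC·DB·DC·DA·DC·DB·DC·CB·DC·DB·DC·CB·DC·DB·DB·DA·DC·DB·DC·DA·DC·DA·DC·CB·DC·DB·DC·DA·DC·DB·DC·CB
    A ↦ CB
    B ↦ DA
    C ↦ DB
    D ↦ DC

A->CB, B->DA, C->DB, D->DC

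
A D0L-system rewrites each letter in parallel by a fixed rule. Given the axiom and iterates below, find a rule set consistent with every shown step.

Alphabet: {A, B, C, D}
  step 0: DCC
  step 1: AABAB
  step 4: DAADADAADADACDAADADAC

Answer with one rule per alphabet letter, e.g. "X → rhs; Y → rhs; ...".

A->DA, B->C, C->AB, D->A

  step 0 ⇒ step 1: DCC ⇒ A·AB·AB
    C ↦ AB
    D ↦ A
    A ↦ DA  (constrained at step 1)
    B ↦ C  (constrained at step 1)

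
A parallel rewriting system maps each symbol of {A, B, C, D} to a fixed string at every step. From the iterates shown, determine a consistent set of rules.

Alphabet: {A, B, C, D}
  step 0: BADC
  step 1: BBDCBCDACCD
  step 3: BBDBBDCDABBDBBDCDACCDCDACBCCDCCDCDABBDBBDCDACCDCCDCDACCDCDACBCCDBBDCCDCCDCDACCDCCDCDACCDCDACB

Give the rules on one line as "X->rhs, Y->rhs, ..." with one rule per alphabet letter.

  step 0 ⇒ step 1: BADC ⇒ BBD·CB·CDA·CCD
    A ↦ CB
    B ↦ BBD
    C ↦ CCD
    D ↦ CDA

A->CB, B->BBD, C->CCD, D->CDA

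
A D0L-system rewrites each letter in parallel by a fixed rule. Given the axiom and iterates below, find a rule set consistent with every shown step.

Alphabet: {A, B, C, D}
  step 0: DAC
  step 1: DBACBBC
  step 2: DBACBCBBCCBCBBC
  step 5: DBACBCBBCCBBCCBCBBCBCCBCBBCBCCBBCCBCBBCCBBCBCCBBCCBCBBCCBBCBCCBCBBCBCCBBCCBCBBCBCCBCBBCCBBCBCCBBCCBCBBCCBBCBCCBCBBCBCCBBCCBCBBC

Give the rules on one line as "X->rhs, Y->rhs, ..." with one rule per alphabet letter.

A->CB, B->CB, C->BC, D->DBA

  step 1 ⇒ step 2: DBACBBC ⇒ DBA·CB·CB·BC·CB·CB·BC
    A ↦ CB
    B ↦ CB
    C ↦ BC
    D ↦ DBA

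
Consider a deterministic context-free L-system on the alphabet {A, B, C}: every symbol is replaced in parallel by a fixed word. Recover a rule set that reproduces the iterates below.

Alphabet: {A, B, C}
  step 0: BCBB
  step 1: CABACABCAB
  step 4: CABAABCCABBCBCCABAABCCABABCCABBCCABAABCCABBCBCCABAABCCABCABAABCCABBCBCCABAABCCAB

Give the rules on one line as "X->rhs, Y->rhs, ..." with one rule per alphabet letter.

A->BC, B->CAB, C->A

  step 0 ⇒ step 1: BCBB ⇒ CAB·A·CAB·CAB
    B ↦ CAB
    C ↦ A
    A ↦ BC  (constrained at step 1)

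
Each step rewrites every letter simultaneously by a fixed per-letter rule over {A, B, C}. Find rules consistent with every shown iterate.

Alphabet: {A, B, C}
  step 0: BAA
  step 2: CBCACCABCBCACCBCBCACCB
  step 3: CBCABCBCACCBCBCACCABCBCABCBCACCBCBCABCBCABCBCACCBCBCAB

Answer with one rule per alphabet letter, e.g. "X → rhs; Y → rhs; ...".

A->CAC, B->CAB, C->CB

  step 2 ⇒ step 3: CBCACCABCBCACCBCBCACCB ⇒ CB·CAB·CB·CAC·CB·CB·CAC·CAB·CB·CAB·CB·CAC·CB·CB·CAB·CB·CAB·CB·CAC·CB·CB·CAB
    A ↦ CAC
    B ↦ CAB
    C ↦ CB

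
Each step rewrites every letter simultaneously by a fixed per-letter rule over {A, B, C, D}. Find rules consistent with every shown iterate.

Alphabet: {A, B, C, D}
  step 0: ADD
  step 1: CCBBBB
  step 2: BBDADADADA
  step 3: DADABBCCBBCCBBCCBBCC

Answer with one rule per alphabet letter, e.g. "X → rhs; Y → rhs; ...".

  step 2 ⇒ step 3: BBDADADADA ⇒ DA·DA·BB·CC·BB·CC·BB·CC·BB·CC
    A ↦ CC
    B ↦ DA
    D ↦ BB
  step 1 ⇒ step 2: CCBBBB ⇒ B·B·DA·DA·DA·DA
    C ↦ B

A->CC, B->DA, C->B, D->BB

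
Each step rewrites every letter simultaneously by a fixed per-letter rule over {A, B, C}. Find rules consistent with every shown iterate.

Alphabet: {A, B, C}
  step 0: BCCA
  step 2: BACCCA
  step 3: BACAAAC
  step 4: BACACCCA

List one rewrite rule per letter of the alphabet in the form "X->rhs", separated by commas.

  step 3 ⇒ step 4: BACAAAC ⇒ BA·C·A·C·C·C·A
    A ↦ C
    B ↦ BA
    C ↦ A

A->C, B->BA, C->A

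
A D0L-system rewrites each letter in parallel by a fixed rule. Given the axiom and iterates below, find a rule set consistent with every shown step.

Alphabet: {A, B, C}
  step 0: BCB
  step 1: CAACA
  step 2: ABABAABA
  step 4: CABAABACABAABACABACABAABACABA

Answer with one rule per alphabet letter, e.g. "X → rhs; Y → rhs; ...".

  step 1 ⇒ step 2: CAACA ⇒ A·BA·BA·A·BA
    A ↦ BA
    C ↦ A
  step 0 ⇒ step 1: BCB ⇒ CA·A·CA
    B ↦ CA

A->BA, B->CA, C->A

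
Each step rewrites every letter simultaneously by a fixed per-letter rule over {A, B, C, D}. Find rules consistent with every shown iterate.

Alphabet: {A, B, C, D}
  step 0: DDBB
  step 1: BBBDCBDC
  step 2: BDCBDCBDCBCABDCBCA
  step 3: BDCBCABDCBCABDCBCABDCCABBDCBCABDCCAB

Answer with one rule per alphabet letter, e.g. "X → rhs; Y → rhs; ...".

A->B, B->BDC, C->CA, D->B

  step 2 ⇒ step 3: BDCBDCBDCBCABDCBCA ⇒ BDC·B·CA·BDC·B·CA·BDC·B·CA·BDC·CA·B·BDC·B·CA·BDC·CA·B
    A ↦ B
    B ↦ BDC
    C ↦ CA
    D ↦ B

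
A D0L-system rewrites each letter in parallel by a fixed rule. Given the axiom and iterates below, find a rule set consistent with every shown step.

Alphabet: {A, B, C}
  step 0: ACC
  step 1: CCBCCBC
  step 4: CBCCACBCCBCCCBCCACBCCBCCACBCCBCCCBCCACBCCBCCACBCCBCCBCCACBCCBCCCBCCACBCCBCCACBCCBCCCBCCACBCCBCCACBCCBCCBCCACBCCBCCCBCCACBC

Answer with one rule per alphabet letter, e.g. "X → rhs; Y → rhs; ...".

A->C, B->CA, C->CBC

  step 0 ⇒ step 1: ACC ⇒ C·CBC·CBC
    A ↦ C
    C ↦ CBC
    B ↦ CA  (constrained at step 1)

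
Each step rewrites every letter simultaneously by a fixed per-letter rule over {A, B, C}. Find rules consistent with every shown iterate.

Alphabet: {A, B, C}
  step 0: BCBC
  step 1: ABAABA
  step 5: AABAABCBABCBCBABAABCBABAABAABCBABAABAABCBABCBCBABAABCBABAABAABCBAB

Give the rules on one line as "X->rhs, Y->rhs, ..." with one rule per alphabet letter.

  step 0 ⇒ step 1: BCBC ⇒ AB·A·AB·A
    B ↦ AB
    C ↦ A
    A ↦ CB  (constrained at step 1)

A->CB, B->AB, C->A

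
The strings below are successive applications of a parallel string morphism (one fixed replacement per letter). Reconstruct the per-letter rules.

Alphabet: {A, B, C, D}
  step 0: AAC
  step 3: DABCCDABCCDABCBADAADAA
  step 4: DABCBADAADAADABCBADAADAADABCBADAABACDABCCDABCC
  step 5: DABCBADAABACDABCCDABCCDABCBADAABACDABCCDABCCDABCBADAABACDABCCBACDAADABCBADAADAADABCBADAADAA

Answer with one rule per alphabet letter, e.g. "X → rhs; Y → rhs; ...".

  step 4 ⇒ step 5: DABCBADAADAADABCBADAADAADABCBADAABACDABCCDABCC ⇒ DAB·C·BA·DAA·BA·C·DAB·C·C·DAB·C·C·DAB·C·BA·DAA·BA·C·DAB·C·C·DAB·C·C·DAB·C·BA·DAA·BA·C·DAB·C·C·BA·C·DAA·DAB·C·BA·DAA·DAA·DAB·C·BA·DAA·DAA
    A ↦ C
    B ↦ BA
    C ↦ DAA
    D ↦ DAB

A->C, B->BA, C->DAA, D->DAB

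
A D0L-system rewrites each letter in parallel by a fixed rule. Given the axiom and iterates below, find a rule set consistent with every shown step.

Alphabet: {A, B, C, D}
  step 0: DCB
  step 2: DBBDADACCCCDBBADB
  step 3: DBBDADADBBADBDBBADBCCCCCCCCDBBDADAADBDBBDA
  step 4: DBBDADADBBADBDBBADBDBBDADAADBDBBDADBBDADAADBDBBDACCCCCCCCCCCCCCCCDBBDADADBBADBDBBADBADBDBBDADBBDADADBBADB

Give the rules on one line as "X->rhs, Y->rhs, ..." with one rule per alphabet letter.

A->ADB, B->DA, C->CC, D->DBB

  step 3 ⇒ step 4: DBBDADADBBADBDBBADBCCCCCCCCDBBDADAADBDBBDA ⇒ DBB·DA·DA·DBB·ADB·DBB·ADB·DBB·DA·DA·ADB·DBB·DA·DBB·DA·DA·ADB·DBB·DA·CC·CC·CC·CC·CC·CC·CC·CC·DBB·DA·DA·DBB·ADB·DBB·ADB·ADB·DBB·DA·DBB·DA·DA·DBB·ADB
    A ↦ ADB
    B ↦ DA
    C ↦ CC
    D ↦ DBB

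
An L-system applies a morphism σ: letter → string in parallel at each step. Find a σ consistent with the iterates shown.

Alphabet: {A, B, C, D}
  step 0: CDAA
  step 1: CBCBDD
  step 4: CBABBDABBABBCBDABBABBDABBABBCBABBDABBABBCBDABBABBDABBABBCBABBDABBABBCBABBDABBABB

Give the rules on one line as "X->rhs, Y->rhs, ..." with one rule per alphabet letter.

A->D, B->ABB, C->CB, D->CB

  step 0 ⇒ step 1: CDAA ⇒ CB·CB·D·D
    A ↦ D
    C ↦ CB
    D ↦ CB
    B ↦ ABB  (constrained at step 1)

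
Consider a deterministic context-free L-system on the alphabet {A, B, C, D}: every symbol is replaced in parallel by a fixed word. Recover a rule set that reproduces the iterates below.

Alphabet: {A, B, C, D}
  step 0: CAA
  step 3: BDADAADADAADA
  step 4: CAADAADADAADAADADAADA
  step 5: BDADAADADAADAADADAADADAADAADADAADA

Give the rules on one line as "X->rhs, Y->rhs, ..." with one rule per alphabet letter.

A->DA, B->CA, C->B, D->A

  step 4 ⇒ step 5: CAADAADADAADAADADAADA ⇒ B·DA·DA·A·DA·DA·A·DA·A·DA·DA·A·DA·DA·A·DA·A·DA·DA·A·DA
    A ↦ DA
    C ↦ B
    D ↦ A
  step 3 ⇒ step 4: BDADAADADAADA ⇒ CA·A·DA·A·DA·DA·A·DA·A·DA·DA·A·DA
    B ↦ CA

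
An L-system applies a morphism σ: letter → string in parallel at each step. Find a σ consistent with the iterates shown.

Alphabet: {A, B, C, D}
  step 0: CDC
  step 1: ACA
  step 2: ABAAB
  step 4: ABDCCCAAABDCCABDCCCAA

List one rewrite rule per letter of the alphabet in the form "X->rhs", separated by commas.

  step 1 ⇒ step 2: ACA ⇒ AB·A·AB
    A ↦ AB
    C ↦ A
    B ↦ DCC  (constrained at step 2)
  step 0 ⇒ step 1: CDC ⇒ A·C·A
    D ↦ C

A->AB, B->DCC, C->A, D->C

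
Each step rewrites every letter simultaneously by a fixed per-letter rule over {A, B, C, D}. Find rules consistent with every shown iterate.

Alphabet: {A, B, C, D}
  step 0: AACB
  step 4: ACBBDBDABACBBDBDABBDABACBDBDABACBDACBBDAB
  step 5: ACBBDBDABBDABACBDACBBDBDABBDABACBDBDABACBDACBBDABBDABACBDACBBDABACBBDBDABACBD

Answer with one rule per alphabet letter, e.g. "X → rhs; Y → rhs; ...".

A->AC, B->BD, C->B, D->AB

  step 4 ⇒ step 5: ACBBDBDABACBBDBDABBDABACBDBDABACBDACBBDAB ⇒ AC·B·BD·BD·AB·BD·AB·AC·BD·AC·B·BD·BD·AB·BD·AB·AC·BD·BD·AB·AC·BD·AC·B·BD·AB·BD·AB·AC·BD·AC·B·BD·AB·AC·B·BD·BD·AB·AC·BD
    A ↦ AC
    B ↦ BD
    C ↦ B
    D ↦ AB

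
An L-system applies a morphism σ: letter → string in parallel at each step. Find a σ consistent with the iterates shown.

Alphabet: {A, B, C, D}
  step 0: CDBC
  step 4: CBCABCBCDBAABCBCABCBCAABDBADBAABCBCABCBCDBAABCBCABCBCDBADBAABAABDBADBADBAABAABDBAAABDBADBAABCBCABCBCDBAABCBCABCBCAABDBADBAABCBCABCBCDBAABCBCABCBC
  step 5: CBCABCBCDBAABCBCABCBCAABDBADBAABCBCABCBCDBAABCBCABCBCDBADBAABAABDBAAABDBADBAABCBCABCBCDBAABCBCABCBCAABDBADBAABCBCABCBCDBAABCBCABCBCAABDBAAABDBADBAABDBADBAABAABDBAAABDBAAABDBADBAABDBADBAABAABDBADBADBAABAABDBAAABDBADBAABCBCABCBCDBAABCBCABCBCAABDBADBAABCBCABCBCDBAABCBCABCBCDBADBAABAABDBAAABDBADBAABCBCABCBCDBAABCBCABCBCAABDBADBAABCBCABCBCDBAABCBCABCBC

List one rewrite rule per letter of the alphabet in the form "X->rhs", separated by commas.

  step 4 ⇒ step 5: CBCABCBCDBAABCBCABCBCAABDBADBAABCBCABCBCDBAABCBCABCBCDBADBAABAABDBADBADBAABAABDBAAABDBADBAABCBCABCBCDBAABCBCABCBCAABDBADBAABCBCABCBCDBAABCBCABCBC ⇒ CBC·AB·CBC·DBA·AB·CBC·AB·CBC·A·AB·DBA·DBA·AB·CBC·AB·CBC·DBA·AB·CBC·AB·CBC·DBA·DBA·AB·A·AB·DBA·A·AB·DBA·DBA·AB·CBC·AB·CBC·DBA·AB·CBC·AB·CBC·A·AB·DBA·DBA·AB·CBC·AB·CBC·DBA·AB·CBC·AB·CBC·A·AB·DBA·A·AB·DBA·DBA·AB·DBA·DBA·AB·A·AB·DBA·A·AB·DBA·A·AB·DBA·DBA·AB·DBA·DBA·AB·A·AB·DBA·DBA·DBA·AB·A·AB·DBA·A·AB·DBA·DBA·AB·CBC·AB·CBC·DBA·AB·CBC·AB·CBC·A·AB·DBA·DBA·AB·CBC·AB·CBC·DBA·AB·CBC·AB·CBC·DBA·DBA·AB·A·AB·DBA·A·AB·DBA·DBA·AB·CBC·AB·CBC·DBA·AB·CBC·AB·CBC·A·AB·DBA·DBA·AB·CBC·AB·CBC·DBA·AB·CBC·AB·CBC
    A ↦ DBA
    B ↦ AB
    C ↦ CBC
    D ↦ A

A->DBA, B->AB, C->CBC, D->A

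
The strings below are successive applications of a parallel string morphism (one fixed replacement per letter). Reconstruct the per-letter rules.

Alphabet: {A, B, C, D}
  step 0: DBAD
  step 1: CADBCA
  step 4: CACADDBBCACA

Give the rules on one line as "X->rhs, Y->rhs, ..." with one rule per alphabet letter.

A->B, B->D, C->B, D->CA

  step 0 ⇒ step 1: DBAD ⇒ CA·D·B·CA
    A ↦ B
    B ↦ D
    D ↦ CA
    C ↦ B  (constrained at step 1)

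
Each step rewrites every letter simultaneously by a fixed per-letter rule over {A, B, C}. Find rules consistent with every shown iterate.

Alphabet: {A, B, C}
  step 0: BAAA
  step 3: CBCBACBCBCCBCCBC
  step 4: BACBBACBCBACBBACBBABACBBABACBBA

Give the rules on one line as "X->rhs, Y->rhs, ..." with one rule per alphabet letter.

  step 3 ⇒ step 4: CBCBACBCBCCBCCBC ⇒ BA·CB·BA·CB·C·BA·CB·BA·CB·BA·BA·CB·BA·BA·CB·BA
    A ↦ C
    B ↦ CB
    C ↦ BA

A->C, B->CB, C->BA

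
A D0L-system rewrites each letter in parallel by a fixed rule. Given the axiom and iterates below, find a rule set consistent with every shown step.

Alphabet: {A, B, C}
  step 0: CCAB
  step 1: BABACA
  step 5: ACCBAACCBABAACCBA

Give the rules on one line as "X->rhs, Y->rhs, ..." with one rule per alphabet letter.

  step 0 ⇒ step 1: CCAB ⇒ BA·BA·C·A
    A ↦ C
    B ↦ A
    C ↦ BA

A->C, B->A, C->BA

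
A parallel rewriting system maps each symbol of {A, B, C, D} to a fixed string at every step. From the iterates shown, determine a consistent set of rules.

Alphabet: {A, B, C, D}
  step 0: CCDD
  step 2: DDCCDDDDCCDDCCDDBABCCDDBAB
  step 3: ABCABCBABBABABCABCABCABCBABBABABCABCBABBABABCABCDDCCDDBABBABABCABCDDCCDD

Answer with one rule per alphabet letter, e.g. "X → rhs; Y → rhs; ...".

A->CC, B->DD, C->BAB, D->ABC

  step 2 ⇒ step 3: DDCCDDDDCCDDCCDDBABCCDDBAB ⇒ ABC·ABC·BAB·BAB·ABC·ABC·ABC·ABC·BAB·BAB·ABC·ABC·BAB·BAB·ABC·ABC·DD·CC·DD·BAB·BAB·ABC·ABC·DD·CC·DD
    A ↦ CC
    B ↦ DD
    C ↦ BAB
    D ↦ ABC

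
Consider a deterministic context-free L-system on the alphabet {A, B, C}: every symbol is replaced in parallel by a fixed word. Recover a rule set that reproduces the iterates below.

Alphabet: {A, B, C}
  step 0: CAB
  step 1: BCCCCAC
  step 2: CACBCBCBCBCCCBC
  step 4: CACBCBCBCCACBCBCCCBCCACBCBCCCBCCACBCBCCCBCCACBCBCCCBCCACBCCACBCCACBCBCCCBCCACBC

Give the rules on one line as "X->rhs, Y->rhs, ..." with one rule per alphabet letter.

A->CC, B->CAC, C->BC

  step 1 ⇒ step 2: BCCCCAC ⇒ CAC·BC·BC·BC·BC·CC·BC
    A ↦ CC
    B ↦ CAC
    C ↦ BC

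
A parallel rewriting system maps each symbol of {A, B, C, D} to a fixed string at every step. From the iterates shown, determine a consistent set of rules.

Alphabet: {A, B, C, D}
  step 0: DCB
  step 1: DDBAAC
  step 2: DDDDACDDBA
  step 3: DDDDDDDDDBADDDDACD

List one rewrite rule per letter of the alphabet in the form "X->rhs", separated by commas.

  step 2 ⇒ step 3: DDDDACDDBA ⇒ DD·DD·DD·DD·D·BA·DD·DD·AC·D
    A ↦ D
    B ↦ AC
    C ↦ BA
    D ↦ DD

A->D, B->AC, C->BA, D->DD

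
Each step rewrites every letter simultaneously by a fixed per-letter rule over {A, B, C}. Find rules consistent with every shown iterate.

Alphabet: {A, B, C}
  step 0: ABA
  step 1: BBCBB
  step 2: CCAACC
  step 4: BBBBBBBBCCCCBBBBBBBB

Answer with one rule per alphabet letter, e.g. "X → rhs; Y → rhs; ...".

  step 1 ⇒ step 2: BBCBB ⇒ C·C·AA·C·C
    B ↦ C
    C ↦ AA
  step 0 ⇒ step 1: ABA ⇒ BB·C·BB
    A ↦ BB

A->BB, B->C, C->AA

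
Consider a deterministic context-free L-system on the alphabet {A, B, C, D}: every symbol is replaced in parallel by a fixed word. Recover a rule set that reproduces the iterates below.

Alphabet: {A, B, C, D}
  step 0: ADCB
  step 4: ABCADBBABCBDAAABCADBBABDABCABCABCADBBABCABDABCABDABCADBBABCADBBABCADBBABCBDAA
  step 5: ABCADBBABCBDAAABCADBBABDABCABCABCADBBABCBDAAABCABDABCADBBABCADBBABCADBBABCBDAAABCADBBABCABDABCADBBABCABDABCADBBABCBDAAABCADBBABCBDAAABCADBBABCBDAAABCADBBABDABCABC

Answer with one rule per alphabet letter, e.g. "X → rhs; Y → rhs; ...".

A->ABC, B->A, C->DBB, D->BD

  step 4 ⇒ step 5: ABCADBBABCBDAAABCADBBABDABCABCABCADBBABCABDABCABDABCADBBABCADBBABCADBBABCBDAA ⇒ ABC·A·DBB·ABC·BD·A·A·ABC·A·DBB·A·BD·ABC·ABC·ABC·A·DBB·ABC·BD·A·A·ABC·A·BD·ABC·A·DBB·ABC·A·DBB·ABC·A·DBB·ABC·BD·A·A·ABC·A·DBB·ABC·A·BD·ABC·A·DBB·ABC·A·BD·ABC·A·DBB·ABC·BD·A·A·ABC·A·DBB·ABC·BD·A·A·ABC·A·DBB·ABC·BD·A·A·ABC·A·DBB·A·BD·ABC·ABC
    A ↦ ABC
    B ↦ A
    C ↦ DBB
    D ↦ BD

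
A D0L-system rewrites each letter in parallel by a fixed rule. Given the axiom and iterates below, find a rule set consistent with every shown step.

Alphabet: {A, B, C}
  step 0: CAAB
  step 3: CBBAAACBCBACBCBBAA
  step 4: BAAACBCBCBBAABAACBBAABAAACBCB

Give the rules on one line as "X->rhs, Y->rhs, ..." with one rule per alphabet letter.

  step 3 ⇒ step 4: CBBAAACBCBACBCBBAA ⇒ BA·A·A·CB·CB·CB·BA·A·BA·A·CB·BA·A·BA·A·A·CB·CB
    A ↦ CB
    B ↦ A
    C ↦ BA

A->CB, B->A, C->BA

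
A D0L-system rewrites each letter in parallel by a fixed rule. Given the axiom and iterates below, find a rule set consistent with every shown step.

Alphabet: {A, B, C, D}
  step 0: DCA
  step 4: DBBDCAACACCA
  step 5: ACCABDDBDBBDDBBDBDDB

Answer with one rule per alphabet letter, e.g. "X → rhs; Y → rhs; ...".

  step 4 ⇒ step 5: DBBDCAACACCA ⇒ A·C·C·A·BD·DB·DB·BD·DB·BD·BD·DB
    A ↦ DB
    B ↦ C
    C ↦ BD
    D ↦ A

A->DB, B->C, C->BD, D->A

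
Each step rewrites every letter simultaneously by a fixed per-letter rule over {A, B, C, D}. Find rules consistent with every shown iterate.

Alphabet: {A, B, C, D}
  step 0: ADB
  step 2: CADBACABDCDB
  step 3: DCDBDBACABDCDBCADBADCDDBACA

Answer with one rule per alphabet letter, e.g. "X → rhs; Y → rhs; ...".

  step 2 ⇒ step 3: CADBACABDCDB ⇒ DCD·B·DBA·CA·B·DCD·B·CA·DBA·DCD·DBA·CA
    A ↦ B
    B ↦ CA
    C ↦ DCD
    D ↦ DBA

A->B, B->CA, C->DCD, D->DBA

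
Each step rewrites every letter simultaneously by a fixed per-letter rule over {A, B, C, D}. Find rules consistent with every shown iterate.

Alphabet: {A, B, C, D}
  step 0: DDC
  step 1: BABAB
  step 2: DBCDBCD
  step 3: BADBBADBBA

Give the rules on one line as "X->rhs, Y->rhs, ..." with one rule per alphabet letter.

  step 2 ⇒ step 3: DBCDBCD ⇒ BA·D·B·BA·D·B·BA
    B ↦ D
    C ↦ B
    D ↦ BA
  step 1 ⇒ step 2: BABAB ⇒ D·BC·D·BC·D
    A ↦ BC

A->BC, B->D, C->B, D->BA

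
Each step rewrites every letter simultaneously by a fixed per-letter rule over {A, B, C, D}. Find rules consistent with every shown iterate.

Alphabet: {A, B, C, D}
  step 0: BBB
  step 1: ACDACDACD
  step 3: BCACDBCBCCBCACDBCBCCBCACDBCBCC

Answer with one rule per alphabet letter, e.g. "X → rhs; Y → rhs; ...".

  step 0 ⇒ step 1: BBB ⇒ ACD·ACD·ACD
    B ↦ ACD
    A ↦ C  (constrained at step 1)
    C ↦ BC  (constrained at step 1)
    D ↦ CA  (constrained at step 1)

A->C, B->ACD, C->BC, D->CA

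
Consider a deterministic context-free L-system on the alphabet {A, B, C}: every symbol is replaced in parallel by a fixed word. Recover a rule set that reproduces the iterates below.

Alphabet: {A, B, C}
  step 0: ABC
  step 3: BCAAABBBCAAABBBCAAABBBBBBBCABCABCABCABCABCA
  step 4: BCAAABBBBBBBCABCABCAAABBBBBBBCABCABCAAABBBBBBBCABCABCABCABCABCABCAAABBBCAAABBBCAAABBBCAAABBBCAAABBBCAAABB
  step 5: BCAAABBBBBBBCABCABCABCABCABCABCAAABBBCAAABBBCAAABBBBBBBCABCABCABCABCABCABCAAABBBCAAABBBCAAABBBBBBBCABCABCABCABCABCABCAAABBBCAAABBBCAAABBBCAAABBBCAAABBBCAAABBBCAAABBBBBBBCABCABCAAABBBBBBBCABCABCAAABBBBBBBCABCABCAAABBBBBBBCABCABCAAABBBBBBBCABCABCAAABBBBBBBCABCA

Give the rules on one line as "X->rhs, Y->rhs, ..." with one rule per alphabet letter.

A->BB, B->BCA, C->AA

  step 4 ⇒ step 5: BCAAABBBBBBBCABCABCAAABBBBBBBCABCABCAAABBBBBBBCABCABCABCABCABCABCAAABBBCAAABBBCAAABBBCAAABBBCAAABBBCAAABB ⇒ BCA·AA·BB·BB·BB·BCA·BCA·BCA·BCA·BCA·BCA·BCA·AA·BB·BCA·AA·BB·BCA·AA·BB·BB·BB·BCA·BCA·BCA·BCA·BCA·BCA·BCA·AA·BB·BCA·AA·BB·BCA·AA·BB·BB·BB·BCA·BCA·BCA·BCA·BCA·BCA·BCA·AA·BB·BCA·AA·BB·BCA·AA·BB·BCA·AA·BB·BCA·AA·BB·BCA·AA·BB·BCA·AA·BB·BB·BB·BCA·BCA·BCA·AA·BB·BB·BB·BCA·BCA·BCA·AA·BB·BB·BB·BCA·BCA·BCA·AA·BB·BB·BB·BCA·BCA·BCA·AA·BB·BB·BB·BCA·BCA·BCA·AA·BB·BB·BB·BCA·BCA
    A ↦ BB
    B ↦ BCA
    C ↦ AA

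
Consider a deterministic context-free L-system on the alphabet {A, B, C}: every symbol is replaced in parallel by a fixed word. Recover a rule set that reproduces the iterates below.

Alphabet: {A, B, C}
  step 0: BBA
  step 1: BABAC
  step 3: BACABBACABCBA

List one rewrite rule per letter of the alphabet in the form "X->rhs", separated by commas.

  step 0 ⇒ step 1: BBA ⇒ BA·BA·C
    A ↦ C
    B ↦ BA
    C ↦ AB  (constrained at step 1)

A->C, B->BA, C->AB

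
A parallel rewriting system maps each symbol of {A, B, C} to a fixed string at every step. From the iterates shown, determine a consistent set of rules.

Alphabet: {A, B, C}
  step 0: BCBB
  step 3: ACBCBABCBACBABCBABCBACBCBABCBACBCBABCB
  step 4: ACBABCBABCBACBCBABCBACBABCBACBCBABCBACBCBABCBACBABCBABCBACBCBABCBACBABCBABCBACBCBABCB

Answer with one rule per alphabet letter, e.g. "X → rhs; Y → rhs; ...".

A->ACB, B->CB, C->AB

  step 3 ⇒ step 4: ACBCBABCBACBABCBABCBACBCBABCBACBCBABCB ⇒ ACB·AB·CB·AB·CB·ACB·CB·AB·CB·ACB·AB·CB·ACB·CB·AB·CB·ACB·CB·AB·CB·ACB·AB·CB·AB·CB·ACB·CB·AB·CB·ACB·AB·CB·AB·CB·ACB·CB·AB·CB
    A ↦ ACB
    B ↦ CB
    C ↦ AB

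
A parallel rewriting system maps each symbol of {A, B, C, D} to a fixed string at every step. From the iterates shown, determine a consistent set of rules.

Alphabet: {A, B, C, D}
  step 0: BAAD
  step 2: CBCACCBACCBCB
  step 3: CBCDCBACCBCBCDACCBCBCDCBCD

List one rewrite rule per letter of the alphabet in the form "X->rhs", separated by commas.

A->AC, B->CD, C->CB, D->C

  step 2 ⇒ step 3: CBCACCBACCBCB ⇒ CB·CD·CB·AC·CB·CB·CD·AC·CB·CB·CD·CB·CD
    A ↦ AC
    B ↦ CD
    C ↦ CB
    D ↦ C  (constrained at step 0)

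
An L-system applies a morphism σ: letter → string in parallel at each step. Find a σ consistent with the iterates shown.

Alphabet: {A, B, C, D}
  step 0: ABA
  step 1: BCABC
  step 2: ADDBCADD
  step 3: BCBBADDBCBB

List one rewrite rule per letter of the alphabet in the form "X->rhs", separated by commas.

A->BC, B->A, C->DD, D->B

  step 2 ⇒ step 3: ADDBCADD ⇒ BC·B·B·A·DD·BC·B·B
    A ↦ BC
    B ↦ A
    C ↦ DD
    D ↦ B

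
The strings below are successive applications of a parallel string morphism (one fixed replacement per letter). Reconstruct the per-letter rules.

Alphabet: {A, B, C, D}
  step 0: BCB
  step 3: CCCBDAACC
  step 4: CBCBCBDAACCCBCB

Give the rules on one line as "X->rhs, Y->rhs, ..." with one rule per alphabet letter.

A->C, B->D, C->CB, D->AA

  step 3 ⇒ step 4: CCCBDAACC ⇒ CB·CB·CB·D·AA·C·C·CB·CB
    A ↦ C
    B ↦ D
    C ↦ CB
    D ↦ AA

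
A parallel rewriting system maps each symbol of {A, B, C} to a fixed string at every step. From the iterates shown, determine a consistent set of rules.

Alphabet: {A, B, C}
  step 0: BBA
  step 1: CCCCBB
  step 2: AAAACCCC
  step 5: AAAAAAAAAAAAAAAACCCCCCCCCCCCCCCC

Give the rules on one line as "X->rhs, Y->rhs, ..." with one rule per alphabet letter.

  step 1 ⇒ step 2: CCCCBB ⇒ A·A·A·A·CC·CC
    B ↦ CC
    C ↦ A
  step 0 ⇒ step 1: BBA ⇒ CC·CC·BB
    A ↦ BB

A->BB, B->CC, C->A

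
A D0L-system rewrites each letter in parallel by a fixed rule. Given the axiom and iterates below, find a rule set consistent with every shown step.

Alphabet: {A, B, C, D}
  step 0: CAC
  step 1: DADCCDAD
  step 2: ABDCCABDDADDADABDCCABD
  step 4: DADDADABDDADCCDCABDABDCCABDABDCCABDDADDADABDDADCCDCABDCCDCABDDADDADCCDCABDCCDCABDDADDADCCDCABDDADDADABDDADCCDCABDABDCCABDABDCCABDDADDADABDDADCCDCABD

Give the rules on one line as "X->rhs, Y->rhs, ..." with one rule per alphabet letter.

A->CC, B->DC, C->DAD, D->ABD

  step 1 ⇒ step 2: DADCCDAD ⇒ ABD·CC·ABD·DAD·DAD·ABD·CC·ABD
    A ↦ CC
    C ↦ DAD
    D ↦ ABD
    B ↦ DC  (constrained at step 2)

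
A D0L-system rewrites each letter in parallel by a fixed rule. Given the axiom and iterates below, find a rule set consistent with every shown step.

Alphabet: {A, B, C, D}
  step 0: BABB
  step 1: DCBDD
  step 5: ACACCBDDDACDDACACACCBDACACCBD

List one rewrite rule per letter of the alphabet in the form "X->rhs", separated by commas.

A->CB, B->D, C->D, D->AC

  step 0 ⇒ step 1: BABB ⇒ D·CB·D·D
    A ↦ CB
    B ↦ D
    C ↦ D  (constrained at step 1)
    D ↦ AC  (constrained at step 1)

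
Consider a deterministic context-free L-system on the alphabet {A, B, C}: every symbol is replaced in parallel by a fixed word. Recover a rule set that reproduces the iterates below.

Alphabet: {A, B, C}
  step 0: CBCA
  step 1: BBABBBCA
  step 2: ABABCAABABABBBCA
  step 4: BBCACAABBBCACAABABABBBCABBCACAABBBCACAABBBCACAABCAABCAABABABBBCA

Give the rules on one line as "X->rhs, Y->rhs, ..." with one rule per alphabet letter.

A->CA, B->AB, C->BB

  step 1 ⇒ step 2: BBABBBCA ⇒ AB·AB·CA·AB·AB·AB·BB·CA
    A ↦ CA
    B ↦ AB
    C ↦ BB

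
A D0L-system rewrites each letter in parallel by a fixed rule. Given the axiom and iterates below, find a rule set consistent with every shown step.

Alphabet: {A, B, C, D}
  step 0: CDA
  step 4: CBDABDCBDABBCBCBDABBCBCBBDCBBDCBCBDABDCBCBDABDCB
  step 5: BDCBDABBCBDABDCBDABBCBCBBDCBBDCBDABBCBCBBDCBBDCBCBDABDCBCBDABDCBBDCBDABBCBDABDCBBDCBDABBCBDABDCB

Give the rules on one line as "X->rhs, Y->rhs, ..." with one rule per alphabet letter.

A->BB, B->CB, C->BD, D->DA

  step 4 ⇒ step 5: CBDABDCBDABBCBCBDABBCBCBBDCBBDCBCBDABDCBCBDABDCB ⇒ BD·CB·DA·BB·CB·DA·BD·CB·DA·BB·CB·CB·BD·CB·BD·CB·DA·BB·CB·CB·BD·CB·BD·CB·CB·DA·BD·CB·CB·DA·BD·CB·BD·CB·DA·BB·CB·DA·BD·CB·BD·CB·DA·BB·CB·DA·BD·CB
    A ↦ BB
    B ↦ CB
    C ↦ BD
    D ↦ DA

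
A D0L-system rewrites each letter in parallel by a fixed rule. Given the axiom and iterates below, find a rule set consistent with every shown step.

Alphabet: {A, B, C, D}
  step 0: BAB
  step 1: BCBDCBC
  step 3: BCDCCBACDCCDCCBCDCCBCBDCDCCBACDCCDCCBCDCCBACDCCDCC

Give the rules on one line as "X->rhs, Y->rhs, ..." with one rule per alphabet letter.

A->BDC, B->BC, C->DCC, D->BAC

  step 0 ⇒ step 1: BAB ⇒ BC·BDC·BC
    A ↦ BDC
    B ↦ BC
    C ↦ DCC  (constrained at step 1)
    D ↦ BAC  (constrained at step 1)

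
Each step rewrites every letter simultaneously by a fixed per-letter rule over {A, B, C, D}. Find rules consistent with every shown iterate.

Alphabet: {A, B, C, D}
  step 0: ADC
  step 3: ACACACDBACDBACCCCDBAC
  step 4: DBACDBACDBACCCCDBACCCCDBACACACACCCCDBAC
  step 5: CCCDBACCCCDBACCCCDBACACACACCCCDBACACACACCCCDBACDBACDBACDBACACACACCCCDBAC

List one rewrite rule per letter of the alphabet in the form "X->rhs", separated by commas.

A->DB, B->C, C->AC, D->CC

  step 4 ⇒ step 5: DBACDBACDBACCCCDBACCCCDBACACACACCCCDBAC ⇒ CC·C·DB·AC·CC·C·DB·AC·CC·C·DB·AC·AC·AC·AC·CC·C·DB·AC·AC·AC·AC·CC·C·DB·AC·DB·AC·DB·AC·DB·AC·AC·AC·AC·CC·C·DB·AC
    A ↦ DB
    B ↦ C
    C ↦ AC
    D ↦ CC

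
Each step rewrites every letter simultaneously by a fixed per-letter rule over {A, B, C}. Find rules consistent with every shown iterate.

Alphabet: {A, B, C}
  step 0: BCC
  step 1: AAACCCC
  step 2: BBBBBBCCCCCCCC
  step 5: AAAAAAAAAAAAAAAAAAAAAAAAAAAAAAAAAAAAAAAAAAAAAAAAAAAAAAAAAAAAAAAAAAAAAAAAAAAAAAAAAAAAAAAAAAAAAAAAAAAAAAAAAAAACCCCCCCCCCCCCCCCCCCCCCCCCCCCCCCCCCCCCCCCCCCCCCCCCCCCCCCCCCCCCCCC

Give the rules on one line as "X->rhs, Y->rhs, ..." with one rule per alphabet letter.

A->BB, B->AAA, C->CC

  step 1 ⇒ step 2: AAACCCC ⇒ BB·BB·BB·CC·CC·CC·CC
    A ↦ BB
    C ↦ CC
  step 0 ⇒ step 1: BCC ⇒ AAA·CC·CC
    B ↦ AAA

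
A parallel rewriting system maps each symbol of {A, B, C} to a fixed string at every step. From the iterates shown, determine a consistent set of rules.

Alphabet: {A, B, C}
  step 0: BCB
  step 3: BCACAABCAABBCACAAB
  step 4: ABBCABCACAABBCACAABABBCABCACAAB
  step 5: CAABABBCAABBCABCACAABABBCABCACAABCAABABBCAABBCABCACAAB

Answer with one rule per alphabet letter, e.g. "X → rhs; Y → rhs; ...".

A->CA, B->AB, C->B

  step 4 ⇒ step 5: ABBCABCACAABBCACAABABBCABCACAAB ⇒ CA·AB·AB·B·CA·AB·B·CA·B·CA·CA·AB·AB·B·CA·B·CA·CA·AB·CA·AB·AB·B·CA·AB·B·CA·B·CA·CA·AB
    A ↦ CA
    B ↦ AB
    C ↦ B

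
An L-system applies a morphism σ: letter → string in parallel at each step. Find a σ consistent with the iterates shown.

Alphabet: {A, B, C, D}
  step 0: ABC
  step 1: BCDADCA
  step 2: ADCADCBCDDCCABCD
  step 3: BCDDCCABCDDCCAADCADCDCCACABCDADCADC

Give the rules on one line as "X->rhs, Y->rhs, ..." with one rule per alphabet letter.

A->BCD, B->AD, C->CA, D->DC

  step 2 ⇒ step 3: ADCADCBCDDCCABCD ⇒ BCD·DC·CA·BCD·DC·CA·AD·CA·DC·DC·CA·CA·BCD·AD·CA·DC
    A ↦ BCD
    B ↦ AD
    C ↦ CA
    D ↦ DC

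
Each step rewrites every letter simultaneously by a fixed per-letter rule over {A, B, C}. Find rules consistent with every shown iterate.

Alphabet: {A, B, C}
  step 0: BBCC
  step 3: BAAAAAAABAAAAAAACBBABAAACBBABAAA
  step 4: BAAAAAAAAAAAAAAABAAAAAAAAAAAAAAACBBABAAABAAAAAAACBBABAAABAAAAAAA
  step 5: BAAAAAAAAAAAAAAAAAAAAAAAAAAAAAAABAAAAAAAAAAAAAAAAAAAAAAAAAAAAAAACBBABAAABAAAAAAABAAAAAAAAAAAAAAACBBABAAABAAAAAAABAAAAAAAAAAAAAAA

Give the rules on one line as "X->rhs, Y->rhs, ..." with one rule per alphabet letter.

A->AA, B->BA, C->CB

  step 4 ⇒ step 5: BAAAAAAAAAAAAAAABAAAAAAAAAAAAAAACBBABAAABAAAAAAACBBABAAABAAAAAAA ⇒ BA·AA·AA·AA·AA·AA·AA·AA·AA·AA·AA·AA·AA·AA·AA·AA·BA·AA·AA·AA·AA·AA·AA·AA·AA·AA·AA·AA·AA·AA·AA·AA·CB·BA·BA·AA·BA·AA·AA·AA·BA·AA·AA·AA·AA·AA·AA·AA·CB·BA·BA·AA·BA·AA·AA·AA·BA·AA·AA·AA·AA·AA·AA·AA
    A ↦ AA
    B ↦ BA
    C ↦ CB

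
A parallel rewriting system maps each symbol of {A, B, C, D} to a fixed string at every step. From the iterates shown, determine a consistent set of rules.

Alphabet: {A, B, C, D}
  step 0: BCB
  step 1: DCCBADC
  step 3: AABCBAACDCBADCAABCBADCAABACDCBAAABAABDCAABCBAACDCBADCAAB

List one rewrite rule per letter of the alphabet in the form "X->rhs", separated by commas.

A->AAB, B->DC, C->CBA, D->ACD

  step 0 ⇒ step 1: BCB ⇒ DC·CBA·DC
    B ↦ DC
    C ↦ CBA
    A ↦ AAB  (constrained at step 1)
    D ↦ ACD  (constrained at step 1)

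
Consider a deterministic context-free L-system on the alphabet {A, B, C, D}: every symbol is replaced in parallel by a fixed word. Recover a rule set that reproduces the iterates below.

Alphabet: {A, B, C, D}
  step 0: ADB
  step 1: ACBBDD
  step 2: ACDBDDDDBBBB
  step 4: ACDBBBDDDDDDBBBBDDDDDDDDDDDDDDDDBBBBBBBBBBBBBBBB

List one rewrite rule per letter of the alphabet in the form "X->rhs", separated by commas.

A->AC, B->DD, C->DB, D->BB

  step 1 ⇒ step 2: ACBBDD ⇒ AC·DB·DD·DD·BB·BB
    A ↦ AC
    B ↦ DD
    C ↦ DB
    D ↦ BB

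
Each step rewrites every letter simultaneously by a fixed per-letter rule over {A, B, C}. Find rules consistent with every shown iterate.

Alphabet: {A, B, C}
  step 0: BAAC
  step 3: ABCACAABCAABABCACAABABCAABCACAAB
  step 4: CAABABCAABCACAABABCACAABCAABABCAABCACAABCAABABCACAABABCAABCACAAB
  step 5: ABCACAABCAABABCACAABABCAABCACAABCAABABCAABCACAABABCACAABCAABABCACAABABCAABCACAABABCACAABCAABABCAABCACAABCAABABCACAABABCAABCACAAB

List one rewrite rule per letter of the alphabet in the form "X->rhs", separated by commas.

  step 4 ⇒ step 5: CAABABCAABCACAABABCACAABCAABABCAABCACAABCAABABCACAABABCAABCACAAB ⇒ AB·CA·CA·AB·CA·AB·AB·CA·CA·AB·AB·CA·AB·CA·CA·AB·CA·AB·AB·CA·AB·CA·CA·AB·AB·CA·CA·AB·CA·AB·AB·CA·CA·AB·AB·CA·AB·CA·CA·AB·AB·CA·CA·AB·CA·AB·AB·CA·AB·CA·CA·AB·CA·AB·AB·CA·CA·AB·AB·CA·AB·CA·CA·AB
    A ↦ CA
    B ↦ AB
    C ↦ AB

A->CA, B->AB, C->AB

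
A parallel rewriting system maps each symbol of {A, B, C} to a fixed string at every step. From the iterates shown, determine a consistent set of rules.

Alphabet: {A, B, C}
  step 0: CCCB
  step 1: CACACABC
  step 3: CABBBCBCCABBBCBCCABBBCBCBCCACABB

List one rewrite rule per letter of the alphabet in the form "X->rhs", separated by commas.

  step 0 ⇒ step 1: CCCB ⇒ CA·CA·CA·BC
    B ↦ BC
    C ↦ CA
    A ↦ BB  (constrained at step 1)

A->BB, B->BC, C->CA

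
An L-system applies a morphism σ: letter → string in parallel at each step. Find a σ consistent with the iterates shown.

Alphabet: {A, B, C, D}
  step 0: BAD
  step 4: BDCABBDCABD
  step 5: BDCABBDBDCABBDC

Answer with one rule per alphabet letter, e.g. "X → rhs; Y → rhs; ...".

A->B, B->BD, C->A, D->C

  step 4 ⇒ step 5: BDCABBDCABD ⇒ BD·C·A·B·BD·BD·C·A·B·BD·C
    A ↦ B
    B ↦ BD
    C ↦ A
    D ↦ C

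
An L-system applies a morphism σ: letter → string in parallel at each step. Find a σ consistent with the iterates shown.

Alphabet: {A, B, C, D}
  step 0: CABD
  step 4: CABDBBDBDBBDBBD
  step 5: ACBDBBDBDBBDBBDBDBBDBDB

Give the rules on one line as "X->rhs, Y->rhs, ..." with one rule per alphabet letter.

  step 4 ⇒ step 5: CABDBBDBDBBDBBD ⇒ A·C·BD·B·BD·BD·B·BD·B·BD·BD·B·BD·BD·B
    A ↦ C
    B ↦ BD
    C ↦ A
    D ↦ B

A->C, B->BD, C->A, D->B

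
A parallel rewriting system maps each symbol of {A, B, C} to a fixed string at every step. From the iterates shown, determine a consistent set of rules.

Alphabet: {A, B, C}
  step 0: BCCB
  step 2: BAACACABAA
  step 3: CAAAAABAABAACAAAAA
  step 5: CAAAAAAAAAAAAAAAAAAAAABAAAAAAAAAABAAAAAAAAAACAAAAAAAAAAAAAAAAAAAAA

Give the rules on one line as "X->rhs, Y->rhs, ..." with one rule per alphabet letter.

  step 2 ⇒ step 3: BAACACABAA ⇒ CA·AA·AA·B·AA·B·AA·CA·AA·AA
    A ↦ AA
    B ↦ CA
    C ↦ B

A->AA, B->CA, C->B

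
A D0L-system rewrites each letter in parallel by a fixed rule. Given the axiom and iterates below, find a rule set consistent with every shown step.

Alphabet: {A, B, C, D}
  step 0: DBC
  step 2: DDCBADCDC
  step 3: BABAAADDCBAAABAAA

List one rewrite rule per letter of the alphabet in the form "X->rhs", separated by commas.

  step 2 ⇒ step 3: DDCBADCDC ⇒ BA·BA·AA·D·DC·BA·AA·BA·AA
    A ↦ DC
    B ↦ D
    C ↦ AA
    D ↦ BA

A->DC, B->D, C->AA, D->BA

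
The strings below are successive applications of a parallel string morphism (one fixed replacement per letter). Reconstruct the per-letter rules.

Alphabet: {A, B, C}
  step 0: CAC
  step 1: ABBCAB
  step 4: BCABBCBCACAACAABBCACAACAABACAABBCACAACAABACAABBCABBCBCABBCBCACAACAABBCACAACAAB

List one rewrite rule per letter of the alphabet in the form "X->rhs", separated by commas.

  step 0 ⇒ step 1: CAC ⇒ AB·BC·AB
    A ↦ BC
    C ↦ AB
    B ↦ ACA  (constrained at step 1)

A->BC, B->ACA, C->AB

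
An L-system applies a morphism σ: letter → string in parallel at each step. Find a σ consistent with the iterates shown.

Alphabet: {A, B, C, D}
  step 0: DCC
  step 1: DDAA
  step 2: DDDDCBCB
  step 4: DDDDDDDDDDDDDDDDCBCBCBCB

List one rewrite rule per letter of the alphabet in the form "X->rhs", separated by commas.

A->CB, B->A, C->A, D->DD

  step 1 ⇒ step 2: DDAA ⇒ DD·DD·CB·CB
    A ↦ CB
    D ↦ DD
    B ↦ A  (constrained at step 2)
  step 0 ⇒ step 1: DCC ⇒ DD·A·A
    C ↦ A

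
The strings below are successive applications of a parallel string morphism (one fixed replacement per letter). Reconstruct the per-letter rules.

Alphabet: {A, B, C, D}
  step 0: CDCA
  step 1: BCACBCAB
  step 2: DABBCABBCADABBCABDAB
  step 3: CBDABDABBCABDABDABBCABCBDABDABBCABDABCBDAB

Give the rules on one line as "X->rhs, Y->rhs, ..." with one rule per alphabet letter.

  step 2 ⇒ step 3: DABBCABBCADABBCABDAB ⇒ C·B·DAB·DAB·BCA·B·DAB·DAB·BCA·B·C·B·DAB·DAB·BCA·B·DAB·C·B·DAB
    A ↦ B
    B ↦ DAB
    C ↦ BCA
    D ↦ C

A->B, B->DAB, C->BCA, D->C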